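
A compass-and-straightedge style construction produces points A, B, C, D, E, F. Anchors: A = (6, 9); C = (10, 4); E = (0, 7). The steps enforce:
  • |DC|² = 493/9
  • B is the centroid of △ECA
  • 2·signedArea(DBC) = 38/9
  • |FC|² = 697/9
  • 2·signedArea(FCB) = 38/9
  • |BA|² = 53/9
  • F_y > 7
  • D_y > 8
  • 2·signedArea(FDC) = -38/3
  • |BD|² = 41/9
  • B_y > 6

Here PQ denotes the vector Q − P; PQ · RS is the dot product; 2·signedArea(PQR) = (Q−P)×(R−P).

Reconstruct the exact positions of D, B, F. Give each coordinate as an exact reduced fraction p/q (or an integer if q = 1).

1. B_x = 16/3  [B is the centroid of △ECA]
2. B_y = 20/3  [B is the centroid of △ECA]
   → B = (16/3, 20/3)
3. F_x = 2  [line -8/3·x + -14/3·y + 370/9 = 0 ∩ |FC|² = 697/9]
4. F_y = 23/3  [line -8/3·x + -14/3·y + 370/9 = 0 ∩ |FC|² = 697/9]
   → F = (2, 23/3)
5. D_x = 4  [2·signedArea(DBC) = 38/9 ∩ 2·signedArea(FDC) = -38/3]
6. D_y = 25/3  [2·signedArea(DBC) = 38/9 ∩ 2·signedArea(FDC) = -38/3]
   → D = (4, 25/3)

B = (16/3, 20/3)
D = (4, 25/3)
F = (2, 23/3)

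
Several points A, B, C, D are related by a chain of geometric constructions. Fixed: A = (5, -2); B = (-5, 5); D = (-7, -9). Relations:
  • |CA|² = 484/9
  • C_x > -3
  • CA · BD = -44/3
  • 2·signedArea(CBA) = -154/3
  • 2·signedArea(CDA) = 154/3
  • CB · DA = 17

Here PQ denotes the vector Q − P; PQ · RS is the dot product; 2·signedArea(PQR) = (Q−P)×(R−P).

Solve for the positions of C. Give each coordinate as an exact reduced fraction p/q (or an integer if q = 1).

1. C_x = -7/3  [CA · BD = -44/3 ∩ 2·signedArea(CBA) = -154/3]
2. C_y = -2  [CA · BD = -44/3 ∩ 2·signedArea(CBA) = -154/3]
   → C = (-7/3, -2)

C = (-7/3, -2)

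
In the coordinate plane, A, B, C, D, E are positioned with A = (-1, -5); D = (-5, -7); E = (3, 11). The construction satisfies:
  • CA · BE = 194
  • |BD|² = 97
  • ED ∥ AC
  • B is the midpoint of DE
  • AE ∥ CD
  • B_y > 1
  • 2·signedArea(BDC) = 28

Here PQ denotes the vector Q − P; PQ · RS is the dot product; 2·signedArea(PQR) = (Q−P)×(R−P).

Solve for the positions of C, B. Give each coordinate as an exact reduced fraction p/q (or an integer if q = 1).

B = (-1, 2)
C = (-9, -23)

1. C_x = -9  [AE ∥ CD ∩ ED ∥ AC]
2. C_y = -23  [AE ∥ CD ∩ ED ∥ AC]
   → C = (-9, -23)
3. B_x = -1  [B is the midpoint of DE]
4. B_y = 2  [B is the midpoint of DE]
   → B = (-1, 2)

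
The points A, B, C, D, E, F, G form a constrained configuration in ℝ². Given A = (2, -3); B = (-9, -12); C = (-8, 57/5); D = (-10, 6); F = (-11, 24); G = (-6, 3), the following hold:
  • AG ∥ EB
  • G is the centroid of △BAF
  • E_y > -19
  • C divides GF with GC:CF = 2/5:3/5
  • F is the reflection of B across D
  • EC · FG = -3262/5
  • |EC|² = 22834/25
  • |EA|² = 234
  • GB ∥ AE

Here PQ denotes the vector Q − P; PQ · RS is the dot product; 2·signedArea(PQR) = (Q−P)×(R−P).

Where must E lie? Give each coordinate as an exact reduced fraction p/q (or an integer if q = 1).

1. E_x = -1  [AG ∥ EB ∩ GB ∥ AE]
2. E_y = -18  [AG ∥ EB ∩ GB ∥ AE]
   → E = (-1, -18)

E = (-1, -18)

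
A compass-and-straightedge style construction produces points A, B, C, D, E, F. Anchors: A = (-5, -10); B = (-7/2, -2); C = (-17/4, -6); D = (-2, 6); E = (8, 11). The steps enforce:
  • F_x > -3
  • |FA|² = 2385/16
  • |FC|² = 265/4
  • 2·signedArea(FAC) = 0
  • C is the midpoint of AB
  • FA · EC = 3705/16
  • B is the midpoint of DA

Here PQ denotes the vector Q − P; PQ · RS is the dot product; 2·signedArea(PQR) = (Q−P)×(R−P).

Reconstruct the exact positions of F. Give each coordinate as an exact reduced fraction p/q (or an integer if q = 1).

1. F_x = -11/4  [2·signedArea(FAC) = 0 ∩ FA · EC = 3705/16]
2. F_y = 2  [2·signedArea(FAC) = 0 ∩ FA · EC = 3705/16]
   → F = (-11/4, 2)

F = (-11/4, 2)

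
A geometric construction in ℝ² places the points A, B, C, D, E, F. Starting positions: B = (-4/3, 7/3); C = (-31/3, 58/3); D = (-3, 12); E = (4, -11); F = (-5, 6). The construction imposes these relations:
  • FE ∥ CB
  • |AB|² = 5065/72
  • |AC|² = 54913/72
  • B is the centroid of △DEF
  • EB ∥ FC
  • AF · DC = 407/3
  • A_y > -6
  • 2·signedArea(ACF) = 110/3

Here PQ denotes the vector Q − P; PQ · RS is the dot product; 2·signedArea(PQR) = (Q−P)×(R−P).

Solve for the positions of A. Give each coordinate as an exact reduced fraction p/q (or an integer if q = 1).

1. A_x = 9/4  [2·signedArea(ACF) = 110/3 ∩ AF · DC = 407/3]
2. A_y = -21/4  [2·signedArea(ACF) = 110/3 ∩ AF · DC = 407/3]
   → A = (9/4, -21/4)

A = (9/4, -21/4)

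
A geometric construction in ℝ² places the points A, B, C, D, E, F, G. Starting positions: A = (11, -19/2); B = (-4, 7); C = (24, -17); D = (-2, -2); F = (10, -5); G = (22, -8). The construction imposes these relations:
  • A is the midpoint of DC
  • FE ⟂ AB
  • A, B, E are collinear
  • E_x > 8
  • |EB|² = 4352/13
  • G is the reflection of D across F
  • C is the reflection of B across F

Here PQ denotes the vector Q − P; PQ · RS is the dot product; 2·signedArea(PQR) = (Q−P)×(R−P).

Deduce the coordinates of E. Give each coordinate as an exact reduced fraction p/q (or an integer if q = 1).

1. E_x = 108/13  [A, B, E are collinear ∩ FE ⟂ AB]
2. E_y = -85/13  [A, B, E are collinear ∩ FE ⟂ AB]
   → E = (108/13, -85/13)

E = (108/13, -85/13)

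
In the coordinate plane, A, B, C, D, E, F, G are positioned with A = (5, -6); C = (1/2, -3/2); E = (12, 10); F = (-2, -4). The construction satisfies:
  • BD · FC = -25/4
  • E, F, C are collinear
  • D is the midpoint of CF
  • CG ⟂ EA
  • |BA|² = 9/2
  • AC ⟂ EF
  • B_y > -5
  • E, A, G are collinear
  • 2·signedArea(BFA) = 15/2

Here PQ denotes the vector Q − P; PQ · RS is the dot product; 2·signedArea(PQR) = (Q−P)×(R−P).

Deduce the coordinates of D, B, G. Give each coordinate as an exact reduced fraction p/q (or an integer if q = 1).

B = (7/2, -9/2)
D = (-3/4, -11/4)
G = (3617/610, -1182/305)

1. D_x = -3/4  [D is the midpoint of CF]
2. D_y = -11/4  [D is the midpoint of CF]
   → D = (-3/4, -11/4)
3. B_x = 7/2  [2·signedArea(BFA) = 15/2 ∩ BD · FC = -25/4]
4. B_y = -9/2  [2·signedArea(BFA) = 15/2 ∩ BD · FC = -25/4]
   → B = (7/2, -9/2)
5. G_x = 3617/610  [E, A, G are collinear ∩ CG ⟂ EA]
6. G_y = -1182/305  [E, A, G are collinear ∩ CG ⟂ EA]
   → G = (3617/610, -1182/305)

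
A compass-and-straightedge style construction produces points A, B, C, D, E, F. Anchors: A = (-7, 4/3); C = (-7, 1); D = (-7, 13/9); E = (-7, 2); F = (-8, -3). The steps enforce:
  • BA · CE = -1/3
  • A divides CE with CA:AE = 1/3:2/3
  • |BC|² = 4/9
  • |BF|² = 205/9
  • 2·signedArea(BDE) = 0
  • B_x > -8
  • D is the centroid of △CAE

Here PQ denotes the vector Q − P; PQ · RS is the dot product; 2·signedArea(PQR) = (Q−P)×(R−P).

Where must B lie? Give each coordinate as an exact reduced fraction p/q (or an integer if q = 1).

1. B_x = -7  [2·signedArea(BDE) = 0 ∩ BA · CE = -1/3]
2. B_y = 5/3  [2·signedArea(BDE) = 0 ∩ BA · CE = -1/3]
   → B = (-7, 5/3)

B = (-7, 5/3)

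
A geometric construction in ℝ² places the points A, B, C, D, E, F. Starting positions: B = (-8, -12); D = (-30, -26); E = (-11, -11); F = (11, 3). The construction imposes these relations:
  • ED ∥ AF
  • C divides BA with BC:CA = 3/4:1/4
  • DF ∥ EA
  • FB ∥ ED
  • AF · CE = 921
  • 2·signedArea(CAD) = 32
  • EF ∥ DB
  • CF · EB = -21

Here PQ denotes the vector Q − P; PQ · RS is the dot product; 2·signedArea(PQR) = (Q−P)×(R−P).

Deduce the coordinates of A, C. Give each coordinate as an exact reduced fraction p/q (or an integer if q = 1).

A = (30, 18)
C = (41/2, 21/2)

1. A_x = 30  [ED ∥ AF ∩ DF ∥ EA]
2. A_y = 18  [ED ∥ AF ∩ DF ∥ EA]
   → A = (30, 18)
3. C_x = 41/2  [C divides BA with BC:CA = 3/4:1/4]
4. C_y = 21/2  [C divides BA with BC:CA = 3/4:1/4]
   → C = (41/2, 21/2)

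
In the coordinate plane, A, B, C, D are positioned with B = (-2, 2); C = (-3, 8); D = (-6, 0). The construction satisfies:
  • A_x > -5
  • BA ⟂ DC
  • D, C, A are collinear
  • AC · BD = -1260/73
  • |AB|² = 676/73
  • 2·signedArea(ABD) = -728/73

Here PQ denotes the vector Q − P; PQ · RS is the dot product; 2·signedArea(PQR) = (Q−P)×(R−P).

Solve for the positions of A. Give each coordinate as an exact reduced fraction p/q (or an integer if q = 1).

1. A_x = -354/73  [D, C, A are collinear ∩ BA ⟂ DC]
2. A_y = 224/73  [D, C, A are collinear ∩ BA ⟂ DC]
   → A = (-354/73, 224/73)

A = (-354/73, 224/73)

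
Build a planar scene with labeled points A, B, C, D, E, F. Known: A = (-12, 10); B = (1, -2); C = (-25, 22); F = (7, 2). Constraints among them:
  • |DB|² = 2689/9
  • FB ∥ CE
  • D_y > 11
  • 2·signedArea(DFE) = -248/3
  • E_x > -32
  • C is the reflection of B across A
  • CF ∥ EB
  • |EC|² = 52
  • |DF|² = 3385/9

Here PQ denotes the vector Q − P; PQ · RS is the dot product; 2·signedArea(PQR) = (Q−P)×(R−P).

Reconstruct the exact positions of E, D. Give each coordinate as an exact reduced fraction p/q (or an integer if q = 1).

1. E_x = -31  [CF ∥ EB ∩ FB ∥ CE]
2. E_y = 18  [CF ∥ EB ∩ FB ∥ CE]
   → E = (-31, 18)
3. D_x = -10  [line -16·x + -38·y + 812/3 = 0 ∩ |DF|² = 3385/9]
4. D_y = 34/3  [line -16·x + -38·y + 812/3 = 0 ∩ |DF|² = 3385/9]
   → D = (-10, 34/3)

D = (-10, 34/3)
E = (-31, 18)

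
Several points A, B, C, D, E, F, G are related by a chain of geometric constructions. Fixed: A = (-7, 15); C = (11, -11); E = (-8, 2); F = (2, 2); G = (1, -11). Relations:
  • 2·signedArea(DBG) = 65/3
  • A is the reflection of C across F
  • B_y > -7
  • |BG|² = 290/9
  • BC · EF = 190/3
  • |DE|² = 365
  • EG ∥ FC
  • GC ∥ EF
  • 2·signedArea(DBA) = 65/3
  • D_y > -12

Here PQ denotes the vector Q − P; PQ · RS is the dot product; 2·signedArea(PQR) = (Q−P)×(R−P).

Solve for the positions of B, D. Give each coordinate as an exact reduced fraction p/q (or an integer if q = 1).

B = (14/3, -20/3)
D = (6, -11)

1. B_x = 14/3  [BC · EF = 190/3]
2. B_y = -20/3  [|BG|² = 290/9]
   → B = (14/3, -20/3)
3. D_x = 6  [2·signedArea(DBG) = 65/3 ∩ 2·signedArea(DBA) = 65/3]
4. D_y = -11  [2·signedArea(DBG) = 65/3 ∩ 2·signedArea(DBA) = 65/3]
   → D = (6, -11)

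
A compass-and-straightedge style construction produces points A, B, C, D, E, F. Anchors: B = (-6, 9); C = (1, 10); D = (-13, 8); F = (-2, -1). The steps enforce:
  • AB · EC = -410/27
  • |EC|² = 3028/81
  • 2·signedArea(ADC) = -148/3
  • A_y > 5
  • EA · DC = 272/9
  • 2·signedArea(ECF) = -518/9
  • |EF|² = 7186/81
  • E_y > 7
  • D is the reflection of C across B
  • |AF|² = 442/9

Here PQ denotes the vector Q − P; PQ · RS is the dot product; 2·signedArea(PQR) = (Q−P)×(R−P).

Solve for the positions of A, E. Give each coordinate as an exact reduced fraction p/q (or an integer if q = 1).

1. E_x = -43/9  [line 11·x + -3·y + 689/9 = 0 ∩ |EF|² = 7186/81]
2. E_y = 8  [line 11·x + -3·y + 689/9 = 0 ∩ |EF|² = 7186/81]
   → E = (-43/9, 8)
3. A_x = -7/3  [AB · EC = -410/27 ∩ EA · DC = 272/9]
4. A_y = 6  [AB · EC = -410/27 ∩ EA · DC = 272/9]
   → A = (-7/3, 6)

A = (-7/3, 6)
E = (-43/9, 8)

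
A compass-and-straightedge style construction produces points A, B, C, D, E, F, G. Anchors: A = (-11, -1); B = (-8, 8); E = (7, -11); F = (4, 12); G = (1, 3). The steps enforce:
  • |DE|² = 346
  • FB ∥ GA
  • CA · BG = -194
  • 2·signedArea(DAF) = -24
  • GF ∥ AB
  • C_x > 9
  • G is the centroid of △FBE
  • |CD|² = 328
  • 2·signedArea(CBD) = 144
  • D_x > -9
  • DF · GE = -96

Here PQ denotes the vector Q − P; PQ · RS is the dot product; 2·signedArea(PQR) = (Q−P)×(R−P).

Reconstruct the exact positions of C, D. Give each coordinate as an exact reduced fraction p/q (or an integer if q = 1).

C = (10, -2)
D = (-8, 0)

1. D_x = -8  [DF · GE = -96 ∩ 2·signedArea(DAF) = -24]
2. D_y = 0  [DF · GE = -96 ∩ 2·signedArea(DAF) = -24]
   → D = (-8, 0)
3. C_x = 10  [2·signedArea(CBD) = 144 ∩ CA · BG = -194]
4. C_y = -2  [2·signedArea(CBD) = 144 ∩ CA · BG = -194]
   → C = (10, -2)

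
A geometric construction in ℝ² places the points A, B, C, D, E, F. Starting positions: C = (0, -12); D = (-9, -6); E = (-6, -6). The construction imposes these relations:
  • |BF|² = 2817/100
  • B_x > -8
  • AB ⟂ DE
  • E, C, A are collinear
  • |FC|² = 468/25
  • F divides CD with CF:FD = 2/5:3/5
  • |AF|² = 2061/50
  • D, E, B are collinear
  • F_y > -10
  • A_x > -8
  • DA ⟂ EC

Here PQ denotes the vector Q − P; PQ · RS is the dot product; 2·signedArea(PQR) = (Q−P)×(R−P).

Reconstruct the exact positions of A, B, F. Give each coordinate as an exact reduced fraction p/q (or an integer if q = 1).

A = (-15/2, -9/2)
B = (-15/2, -6)
F = (-18/5, -48/5)

1. A_x = -15/2  [E, C, A are collinear ∩ DA ⟂ EC]
2. A_y = -9/2  [E, C, A are collinear ∩ DA ⟂ EC]
   → A = (-15/2, -9/2)
3. B_x = -15/2  [D, E, B are collinear ∩ AB ⟂ DE]
4. B_y = -6  [D, E, B are collinear ∩ AB ⟂ DE]
   → B = (-15/2, -6)
5. F_x = -18/5  [F divides CD with CF:FD = 2/5:3/5]
6. F_y = -48/5  [F divides CD with CF:FD = 2/5:3/5]
   → F = (-18/5, -48/5)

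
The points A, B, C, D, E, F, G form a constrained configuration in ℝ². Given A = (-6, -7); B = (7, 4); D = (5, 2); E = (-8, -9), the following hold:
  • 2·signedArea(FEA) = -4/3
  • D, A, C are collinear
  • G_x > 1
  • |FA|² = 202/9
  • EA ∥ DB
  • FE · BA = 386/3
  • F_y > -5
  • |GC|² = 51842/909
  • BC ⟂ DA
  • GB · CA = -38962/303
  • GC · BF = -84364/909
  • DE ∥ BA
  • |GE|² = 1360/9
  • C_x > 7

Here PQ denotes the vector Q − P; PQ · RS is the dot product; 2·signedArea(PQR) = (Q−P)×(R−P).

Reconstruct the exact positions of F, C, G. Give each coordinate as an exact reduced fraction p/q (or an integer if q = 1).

1. F_x = -7/3  [2·signedArea(FEA) = -4/3 ∩ FE · BA = 386/3]
2. F_y = -4  [2·signedArea(FEA) = -4/3 ∩ FE · BA = 386/3]
   → F = (-7/3, -4)
3. C_x = 725/101  [D, A, C are collinear ∩ BC ⟂ DA]
4. C_y = 382/101  [D, A, C are collinear ∩ BC ⟂ DA]
   → C = (725/101, 382/101)
5. G_x = 4/3  [GC · BF = -84364/909 ∩ GB · CA = -38962/303]
6. G_y = -1  [GC · BF = -84364/909 ∩ GB · CA = -38962/303]
   → G = (4/3, -1)

C = (725/101, 382/101)
F = (-7/3, -4)
G = (4/3, -1)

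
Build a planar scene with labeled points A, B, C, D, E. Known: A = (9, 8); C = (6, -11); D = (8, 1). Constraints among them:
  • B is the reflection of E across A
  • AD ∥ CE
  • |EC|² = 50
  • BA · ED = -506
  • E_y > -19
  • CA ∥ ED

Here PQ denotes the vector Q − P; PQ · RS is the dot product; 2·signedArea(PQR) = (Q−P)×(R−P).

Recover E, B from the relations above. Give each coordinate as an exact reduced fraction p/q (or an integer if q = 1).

B = (13, 34)
E = (5, -18)

1. E_x = 5  [CA ∥ ED ∩ AD ∥ CE]
2. E_y = -18  [CA ∥ ED ∩ AD ∥ CE]
   → E = (5, -18)
3. B_x = 13  [B is the reflection of E across A]
4. B_y = 34  [B is the reflection of E across A]
   → B = (13, 34)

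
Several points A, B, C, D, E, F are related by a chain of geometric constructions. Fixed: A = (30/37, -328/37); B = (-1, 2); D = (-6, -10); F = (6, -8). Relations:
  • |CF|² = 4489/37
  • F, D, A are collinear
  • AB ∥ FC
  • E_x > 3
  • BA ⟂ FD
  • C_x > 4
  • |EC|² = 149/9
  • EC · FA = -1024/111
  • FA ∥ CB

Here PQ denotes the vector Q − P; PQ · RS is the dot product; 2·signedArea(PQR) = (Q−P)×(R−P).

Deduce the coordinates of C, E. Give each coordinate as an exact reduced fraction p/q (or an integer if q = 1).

1. C_x = 155/37  [FA ∥ CB ∩ AB ∥ FC]
2. C_y = 106/37  [FA ∥ CB ∩ AB ∥ FC]
   → C = (155/37, 106/37)
3. E_x = 340/111  [line 192/37·x + 32/37·y + -1664/111 = 0 ∩ |EC|² = 149/9]
4. E_y = -116/111  [line 192/37·x + 32/37·y + -1664/111 = 0 ∩ |EC|² = 149/9]
   → E = (340/111, -116/111)

C = (155/37, 106/37)
E = (340/111, -116/111)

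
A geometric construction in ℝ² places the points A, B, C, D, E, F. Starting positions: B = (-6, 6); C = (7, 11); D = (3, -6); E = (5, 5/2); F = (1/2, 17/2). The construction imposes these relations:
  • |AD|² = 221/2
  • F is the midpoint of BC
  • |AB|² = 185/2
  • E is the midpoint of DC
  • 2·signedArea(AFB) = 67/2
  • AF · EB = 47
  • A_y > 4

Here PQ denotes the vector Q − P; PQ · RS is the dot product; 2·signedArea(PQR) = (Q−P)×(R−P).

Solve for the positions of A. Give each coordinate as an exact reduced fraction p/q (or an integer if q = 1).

A = (7/2, 9/2)

1. A_x = 7/2  [2·signedArea(AFB) = 67/2 ∩ AF · EB = 47]
2. A_y = 9/2  [2·signedArea(AFB) = 67/2 ∩ AF · EB = 47]
   → A = (7/2, 9/2)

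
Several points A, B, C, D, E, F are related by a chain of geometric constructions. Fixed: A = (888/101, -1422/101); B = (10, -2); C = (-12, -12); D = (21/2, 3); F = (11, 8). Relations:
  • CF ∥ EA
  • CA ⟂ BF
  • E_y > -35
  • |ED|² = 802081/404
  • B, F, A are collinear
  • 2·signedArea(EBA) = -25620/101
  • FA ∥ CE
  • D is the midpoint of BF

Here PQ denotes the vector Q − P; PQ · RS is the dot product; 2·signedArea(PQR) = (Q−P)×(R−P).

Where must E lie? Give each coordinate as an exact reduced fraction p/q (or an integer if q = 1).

1. E_x = -1435/101  [CF ∥ EA ∩ FA ∥ CE]
2. E_y = -3442/101  [CF ∥ EA ∩ FA ∥ CE]
   → E = (-1435/101, -3442/101)

E = (-1435/101, -3442/101)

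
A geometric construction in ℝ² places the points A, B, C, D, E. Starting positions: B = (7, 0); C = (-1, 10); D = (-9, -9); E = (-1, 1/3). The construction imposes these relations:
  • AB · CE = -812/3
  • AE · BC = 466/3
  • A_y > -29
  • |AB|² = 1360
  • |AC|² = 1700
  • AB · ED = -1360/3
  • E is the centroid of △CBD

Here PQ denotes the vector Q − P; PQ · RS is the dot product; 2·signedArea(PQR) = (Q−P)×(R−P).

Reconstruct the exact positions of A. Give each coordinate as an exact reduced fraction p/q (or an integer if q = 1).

1. A_x = -17  [AB · ED = -1360/3 ∩ AE · BC = 466/3]
2. A_y = -28  [AB · ED = -1360/3 ∩ AE · BC = 466/3]
   → A = (-17, -28)

A = (-17, -28)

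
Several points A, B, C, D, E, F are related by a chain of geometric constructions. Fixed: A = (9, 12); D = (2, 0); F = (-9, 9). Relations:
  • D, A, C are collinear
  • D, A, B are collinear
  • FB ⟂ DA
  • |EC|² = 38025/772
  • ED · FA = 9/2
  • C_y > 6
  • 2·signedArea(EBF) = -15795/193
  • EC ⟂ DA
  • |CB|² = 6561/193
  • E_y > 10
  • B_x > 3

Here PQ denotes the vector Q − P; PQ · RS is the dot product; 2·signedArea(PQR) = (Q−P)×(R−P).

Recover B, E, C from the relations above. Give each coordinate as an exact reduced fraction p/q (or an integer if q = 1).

B = (603/193, 372/193)
C = (1170/193, 1344/193)
E = (0, 21/2)

1. B_x = 603/193  [D, A, B are collinear ∩ FB ⟂ DA]
2. B_y = 372/193  [D, A, B are collinear ∩ FB ⟂ DA]
   → B = (603/193, 372/193)
3. E_x = 0  [2·signedArea(EBF) = -15795/193 ∩ ED · FA = 9/2]
4. E_y = 21/2  [2·signedArea(EBF) = -15795/193 ∩ ED · FA = 9/2]
   → E = (0, 21/2)
5. C_x = 1170/193  [D, A, C are collinear ∩ EC ⟂ DA]
6. C_y = 1344/193  [D, A, C are collinear ∩ EC ⟂ DA]
   → C = (1170/193, 1344/193)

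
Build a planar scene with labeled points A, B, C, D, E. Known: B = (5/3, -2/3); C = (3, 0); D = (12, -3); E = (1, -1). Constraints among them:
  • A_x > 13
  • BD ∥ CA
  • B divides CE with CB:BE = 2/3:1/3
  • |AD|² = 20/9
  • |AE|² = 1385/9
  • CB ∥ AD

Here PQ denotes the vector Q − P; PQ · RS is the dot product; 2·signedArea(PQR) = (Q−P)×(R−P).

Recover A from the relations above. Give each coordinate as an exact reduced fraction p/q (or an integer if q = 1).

A = (40/3, -7/3)

1. A_x = 40/3  [CB ∥ AD ∩ BD ∥ CA]
2. A_y = -7/3  [CB ∥ AD ∩ BD ∥ CA]
   → A = (40/3, -7/3)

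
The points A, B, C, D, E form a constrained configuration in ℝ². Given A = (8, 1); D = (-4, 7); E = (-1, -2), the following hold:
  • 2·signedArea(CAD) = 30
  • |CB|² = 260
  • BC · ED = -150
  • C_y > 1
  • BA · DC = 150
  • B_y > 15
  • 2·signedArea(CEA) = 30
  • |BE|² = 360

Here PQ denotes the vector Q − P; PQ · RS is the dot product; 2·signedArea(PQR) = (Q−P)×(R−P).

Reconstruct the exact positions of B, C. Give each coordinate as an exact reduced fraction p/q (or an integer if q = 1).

1. C_x = 1  [2·signedArea(CAD) = 30 ∩ 2·signedArea(CEA) = 30]
2. C_y = 2  [2·signedArea(CAD) = 30 ∩ 2·signedArea(CEA) = 30]
   → C = (1, 2)
3. B_x = -7  [BA · DC = 150 ∩ BC · ED = -150]
4. B_y = 16  [BA · DC = 150 ∩ BC · ED = -150]
   → B = (-7, 16)

B = (-7, 16)
C = (1, 2)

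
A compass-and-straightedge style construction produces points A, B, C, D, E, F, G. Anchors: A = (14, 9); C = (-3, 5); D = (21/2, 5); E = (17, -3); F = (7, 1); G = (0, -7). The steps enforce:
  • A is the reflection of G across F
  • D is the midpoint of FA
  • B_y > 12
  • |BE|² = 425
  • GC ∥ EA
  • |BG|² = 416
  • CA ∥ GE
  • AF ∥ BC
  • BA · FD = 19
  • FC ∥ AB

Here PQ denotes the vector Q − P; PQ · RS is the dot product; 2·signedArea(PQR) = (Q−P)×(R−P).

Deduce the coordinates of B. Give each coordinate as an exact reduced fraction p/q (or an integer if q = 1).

B = (4, 13)

1. B_x = 4  [AF ∥ BC ∩ FC ∥ AB]
2. B_y = 13  [AF ∥ BC ∩ FC ∥ AB]
   → B = (4, 13)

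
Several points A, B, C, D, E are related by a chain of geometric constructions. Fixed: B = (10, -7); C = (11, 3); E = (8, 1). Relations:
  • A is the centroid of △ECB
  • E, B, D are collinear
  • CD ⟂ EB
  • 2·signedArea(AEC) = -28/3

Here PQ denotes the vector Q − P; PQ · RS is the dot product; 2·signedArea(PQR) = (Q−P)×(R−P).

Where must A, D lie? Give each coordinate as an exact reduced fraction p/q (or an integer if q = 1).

A = (29/3, -1)
D = (131/17, 37/17)

1. A_x = 29/3  [A is the centroid of △ECB]
2. A_y = -1  [A is the centroid of △ECB]
   → A = (29/3, -1)
3. D_x = 131/17  [E, B, D are collinear ∩ CD ⟂ EB]
4. D_y = 37/17  [E, B, D are collinear ∩ CD ⟂ EB]
   → D = (131/17, 37/17)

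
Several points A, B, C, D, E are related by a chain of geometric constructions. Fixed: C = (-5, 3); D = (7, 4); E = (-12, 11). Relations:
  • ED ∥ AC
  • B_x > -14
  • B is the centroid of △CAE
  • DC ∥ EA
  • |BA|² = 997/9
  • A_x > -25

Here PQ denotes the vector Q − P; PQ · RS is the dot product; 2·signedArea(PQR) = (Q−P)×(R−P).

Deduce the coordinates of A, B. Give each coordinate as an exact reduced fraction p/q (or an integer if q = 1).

A = (-24, 10)
B = (-41/3, 8)

1. A_x = -24  [ED ∥ AC ∩ DC ∥ EA]
2. A_y = 10  [ED ∥ AC ∩ DC ∥ EA]
   → A = (-24, 10)
3. B_x = -41/3  [B is the centroid of △CAE]
4. B_y = 8  [B is the centroid of △CAE]
   → B = (-41/3, 8)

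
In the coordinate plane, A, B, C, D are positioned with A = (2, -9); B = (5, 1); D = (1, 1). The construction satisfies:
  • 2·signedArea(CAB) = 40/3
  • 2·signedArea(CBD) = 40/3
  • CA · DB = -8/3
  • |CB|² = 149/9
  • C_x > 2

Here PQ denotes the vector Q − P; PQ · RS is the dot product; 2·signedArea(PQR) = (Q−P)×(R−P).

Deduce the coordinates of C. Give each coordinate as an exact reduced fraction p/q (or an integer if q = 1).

1. C_x = 8/3  [2·signedArea(CBD) = 40/3 ∩ CA · DB = -8/3]
2. C_y = -7/3  [2·signedArea(CBD) = 40/3 ∩ CA · DB = -8/3]
   → C = (8/3, -7/3)

C = (8/3, -7/3)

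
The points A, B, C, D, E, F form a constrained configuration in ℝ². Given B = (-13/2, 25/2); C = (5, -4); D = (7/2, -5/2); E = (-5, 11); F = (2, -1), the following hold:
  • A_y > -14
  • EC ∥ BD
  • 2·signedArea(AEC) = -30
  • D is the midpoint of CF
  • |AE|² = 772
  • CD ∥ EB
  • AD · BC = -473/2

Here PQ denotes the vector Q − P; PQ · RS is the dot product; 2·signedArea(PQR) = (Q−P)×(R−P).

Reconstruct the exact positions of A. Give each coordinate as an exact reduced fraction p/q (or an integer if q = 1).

A = (9, -13)

1. A_x = 9  [AD · BC = -473/2 ∩ 2·signedArea(AEC) = -30]
2. A_y = -13  [AD · BC = -473/2 ∩ 2·signedArea(AEC) = -30]
   → A = (9, -13)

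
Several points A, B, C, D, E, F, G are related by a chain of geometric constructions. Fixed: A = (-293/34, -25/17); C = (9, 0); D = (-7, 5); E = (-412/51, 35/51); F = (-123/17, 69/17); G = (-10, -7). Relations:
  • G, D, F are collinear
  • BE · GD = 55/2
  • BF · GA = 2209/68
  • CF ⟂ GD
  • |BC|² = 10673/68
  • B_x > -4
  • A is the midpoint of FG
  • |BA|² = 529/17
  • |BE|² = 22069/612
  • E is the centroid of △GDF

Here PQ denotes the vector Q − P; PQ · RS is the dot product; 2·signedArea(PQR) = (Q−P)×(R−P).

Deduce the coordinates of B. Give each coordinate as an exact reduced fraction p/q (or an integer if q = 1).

B = (-109/34, -48/17)

1. B_x = -109/34  [line -47/34·x + -94/17·y + -1363/68 = 0 ∩ |BA|² = 529/17]
2. B_y = -48/17  [line -47/34·x + -94/17·y + -1363/68 = 0 ∩ |BA|² = 529/17]
   → B = (-109/34, -48/17)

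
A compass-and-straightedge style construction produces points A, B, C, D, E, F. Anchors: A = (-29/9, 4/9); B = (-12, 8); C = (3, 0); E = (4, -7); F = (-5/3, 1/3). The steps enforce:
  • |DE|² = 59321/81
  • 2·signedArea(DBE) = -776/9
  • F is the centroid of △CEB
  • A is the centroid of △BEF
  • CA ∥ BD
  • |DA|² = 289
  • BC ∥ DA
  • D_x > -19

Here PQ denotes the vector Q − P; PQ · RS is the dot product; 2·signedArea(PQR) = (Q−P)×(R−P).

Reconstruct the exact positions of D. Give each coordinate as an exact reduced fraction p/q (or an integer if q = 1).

1. D_x = -164/9  [BC ∥ DA ∩ CA ∥ BD]
2. D_y = 76/9  [BC ∥ DA ∩ CA ∥ BD]
   → D = (-164/9, 76/9)

D = (-164/9, 76/9)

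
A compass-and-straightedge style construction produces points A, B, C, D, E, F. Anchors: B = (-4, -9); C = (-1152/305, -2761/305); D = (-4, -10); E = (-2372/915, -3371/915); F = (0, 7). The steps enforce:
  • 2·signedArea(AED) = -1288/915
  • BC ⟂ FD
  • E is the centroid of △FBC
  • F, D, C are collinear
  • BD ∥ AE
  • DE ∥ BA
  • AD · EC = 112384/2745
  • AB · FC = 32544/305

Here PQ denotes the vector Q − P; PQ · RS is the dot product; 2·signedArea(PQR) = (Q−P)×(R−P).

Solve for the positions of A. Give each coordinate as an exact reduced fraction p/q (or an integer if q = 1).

A = (-2372/915, -2456/915)

1. A_x = -2372/915  [BD ∥ AE ∩ DE ∥ BA]
2. A_y = -2456/915  [BD ∥ AE ∩ DE ∥ BA]
   → A = (-2372/915, -2456/915)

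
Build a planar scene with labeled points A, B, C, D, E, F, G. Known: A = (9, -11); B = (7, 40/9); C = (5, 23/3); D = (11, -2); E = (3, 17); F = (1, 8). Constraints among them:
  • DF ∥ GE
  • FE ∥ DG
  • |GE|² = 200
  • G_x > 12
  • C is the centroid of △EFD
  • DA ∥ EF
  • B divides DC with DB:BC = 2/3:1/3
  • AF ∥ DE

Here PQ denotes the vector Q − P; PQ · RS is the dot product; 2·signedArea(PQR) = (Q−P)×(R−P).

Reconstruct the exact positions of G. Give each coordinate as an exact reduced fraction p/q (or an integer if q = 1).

G = (13, 7)

1. G_x = 13  [DF ∥ GE ∩ FE ∥ DG]
2. G_y = 7  [DF ∥ GE ∩ FE ∥ DG]
   → G = (13, 7)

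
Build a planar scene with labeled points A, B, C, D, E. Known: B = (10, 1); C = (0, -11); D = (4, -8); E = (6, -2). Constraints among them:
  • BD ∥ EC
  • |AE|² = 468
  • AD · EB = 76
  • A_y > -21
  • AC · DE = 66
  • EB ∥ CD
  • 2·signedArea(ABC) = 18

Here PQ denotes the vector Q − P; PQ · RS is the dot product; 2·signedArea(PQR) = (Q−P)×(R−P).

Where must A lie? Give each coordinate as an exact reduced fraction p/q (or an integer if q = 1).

1. A_x = -6  [AC · DE = 66 ∩ AD · EB = 76]
2. A_y = -20  [AC · DE = 66 ∩ AD · EB = 76]
   → A = (-6, -20)

A = (-6, -20)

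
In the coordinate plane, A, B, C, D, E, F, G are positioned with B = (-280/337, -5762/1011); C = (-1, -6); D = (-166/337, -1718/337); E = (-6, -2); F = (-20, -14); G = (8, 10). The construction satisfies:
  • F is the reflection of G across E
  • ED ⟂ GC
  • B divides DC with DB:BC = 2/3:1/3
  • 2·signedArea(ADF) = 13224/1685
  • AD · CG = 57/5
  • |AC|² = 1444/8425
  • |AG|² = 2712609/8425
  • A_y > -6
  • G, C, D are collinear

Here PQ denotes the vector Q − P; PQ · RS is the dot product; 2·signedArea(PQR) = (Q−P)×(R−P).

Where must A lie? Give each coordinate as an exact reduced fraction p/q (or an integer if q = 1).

A = (-1343/1685, -9502/1685)

1. A_x = -1343/1685  [AD · CG = 57/5 ∩ 2·signedArea(ADF) = 13224/1685]
2. A_y = -9502/1685  [AD · CG = 57/5 ∩ 2·signedArea(ADF) = 13224/1685]
   → A = (-1343/1685, -9502/1685)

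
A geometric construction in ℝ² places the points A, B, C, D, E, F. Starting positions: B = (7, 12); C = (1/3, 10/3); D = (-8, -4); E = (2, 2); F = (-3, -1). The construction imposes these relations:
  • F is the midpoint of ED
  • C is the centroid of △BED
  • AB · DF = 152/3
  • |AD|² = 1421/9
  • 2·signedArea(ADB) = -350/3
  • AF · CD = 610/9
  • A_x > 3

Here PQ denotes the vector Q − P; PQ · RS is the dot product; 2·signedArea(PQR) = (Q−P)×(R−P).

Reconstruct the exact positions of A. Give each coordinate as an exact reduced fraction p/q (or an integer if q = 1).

1. A_x = 11/3  [2·signedArea(ADB) = -350/3 ∩ AF · CD = 610/9]
2. A_y = 2/3  [2·signedArea(ADB) = -350/3 ∩ AF · CD = 610/9]
   → A = (11/3, 2/3)

A = (11/3, 2/3)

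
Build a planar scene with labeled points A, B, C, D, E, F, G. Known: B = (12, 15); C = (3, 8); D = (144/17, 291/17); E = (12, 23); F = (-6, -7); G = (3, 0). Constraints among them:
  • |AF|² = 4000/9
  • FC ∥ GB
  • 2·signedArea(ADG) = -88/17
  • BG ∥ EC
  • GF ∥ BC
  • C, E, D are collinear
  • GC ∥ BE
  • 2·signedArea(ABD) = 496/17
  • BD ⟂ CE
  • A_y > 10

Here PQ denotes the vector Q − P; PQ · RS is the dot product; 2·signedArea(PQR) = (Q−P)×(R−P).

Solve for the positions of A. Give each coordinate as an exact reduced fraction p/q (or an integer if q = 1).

A = (6, 31/3)

1. A_x = 6  [2·signedArea(ADG) = -88/17 ∩ 2·signedArea(ABD) = 496/17]
2. A_y = 31/3  [2·signedArea(ADG) = -88/17 ∩ 2·signedArea(ABD) = 496/17]
   → A = (6, 31/3)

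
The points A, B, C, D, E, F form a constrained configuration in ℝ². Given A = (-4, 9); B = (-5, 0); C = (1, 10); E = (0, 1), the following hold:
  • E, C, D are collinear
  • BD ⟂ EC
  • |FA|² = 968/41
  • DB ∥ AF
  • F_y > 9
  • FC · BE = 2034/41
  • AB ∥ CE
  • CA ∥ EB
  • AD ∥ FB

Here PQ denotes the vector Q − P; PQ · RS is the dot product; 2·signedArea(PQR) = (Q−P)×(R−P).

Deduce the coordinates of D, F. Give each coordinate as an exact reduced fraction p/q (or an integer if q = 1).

D = (-7/41, -22/41)
F = (-362/41, 391/41)

1. D_x = -7/41  [E, C, D are collinear ∩ BD ⟂ EC]
2. D_y = -22/41  [E, C, D are collinear ∩ BD ⟂ EC]
   → D = (-7/41, -22/41)
3. F_x = -362/41  [AD ∥ FB ∩ DB ∥ AF]
4. F_y = 391/41  [AD ∥ FB ∩ DB ∥ AF]
   → F = (-362/41, 391/41)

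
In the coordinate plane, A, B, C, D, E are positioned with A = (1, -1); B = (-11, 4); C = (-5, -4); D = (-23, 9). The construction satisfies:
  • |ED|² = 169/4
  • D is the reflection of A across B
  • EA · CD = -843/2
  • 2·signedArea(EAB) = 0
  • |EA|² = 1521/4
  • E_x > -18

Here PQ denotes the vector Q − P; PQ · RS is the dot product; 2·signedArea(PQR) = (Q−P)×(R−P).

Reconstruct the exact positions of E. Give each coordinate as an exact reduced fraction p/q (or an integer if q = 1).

E = (-17, 13/2)

1. E_x = -17  [2·signedArea(EAB) = 0 ∩ EA · CD = -843/2]
2. E_y = 13/2  [2·signedArea(EAB) = 0 ∩ EA · CD = -843/2]
   → E = (-17, 13/2)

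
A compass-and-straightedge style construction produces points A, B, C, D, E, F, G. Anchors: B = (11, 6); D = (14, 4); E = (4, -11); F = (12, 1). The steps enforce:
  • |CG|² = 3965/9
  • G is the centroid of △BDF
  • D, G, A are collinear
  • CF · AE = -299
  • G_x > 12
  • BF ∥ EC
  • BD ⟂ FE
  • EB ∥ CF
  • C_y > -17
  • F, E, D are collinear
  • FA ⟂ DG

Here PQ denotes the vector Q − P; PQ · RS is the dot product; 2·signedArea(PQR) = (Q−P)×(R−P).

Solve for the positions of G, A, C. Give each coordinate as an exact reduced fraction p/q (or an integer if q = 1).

A = (23/2, 7/2)
C = (5, -16)
G = (37/3, 11/3)

1. G_x = 37/3  [G is the centroid of △BDF]
2. G_y = 11/3  [G is the centroid of △BDF]
   → G = (37/3, 11/3)
3. A_x = 23/2  [D, G, A are collinear ∩ FA ⟂ DG]
4. A_y = 7/2  [D, G, A are collinear ∩ FA ⟂ DG]
   → A = (23/2, 7/2)
5. C_x = 5  [EB ∥ CF ∩ BF ∥ EC]
6. C_y = -16  [EB ∥ CF ∩ BF ∥ EC]
   → C = (5, -16)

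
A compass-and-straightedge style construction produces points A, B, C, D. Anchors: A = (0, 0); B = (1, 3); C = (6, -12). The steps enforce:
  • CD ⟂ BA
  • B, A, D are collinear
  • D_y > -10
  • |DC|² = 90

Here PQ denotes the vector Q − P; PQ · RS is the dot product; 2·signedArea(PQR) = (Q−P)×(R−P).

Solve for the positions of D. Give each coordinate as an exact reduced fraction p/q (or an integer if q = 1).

D = (-3, -9)

1. D_x = -3  [B, A, D are collinear ∩ CD ⟂ BA]
2. D_y = -9  [B, A, D are collinear ∩ CD ⟂ BA]
   → D = (-3, -9)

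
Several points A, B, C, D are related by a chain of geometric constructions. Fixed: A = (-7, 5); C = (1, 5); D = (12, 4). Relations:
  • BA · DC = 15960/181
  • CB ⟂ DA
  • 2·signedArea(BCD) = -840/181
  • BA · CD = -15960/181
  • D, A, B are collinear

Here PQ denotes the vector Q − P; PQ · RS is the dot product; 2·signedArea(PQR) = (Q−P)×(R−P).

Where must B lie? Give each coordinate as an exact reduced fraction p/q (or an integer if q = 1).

1. B_x = 177/181  [D, A, B are collinear ∩ CB ⟂ DA]
2. B_y = 829/181  [D, A, B are collinear ∩ CB ⟂ DA]
   → B = (177/181, 829/181)

B = (177/181, 829/181)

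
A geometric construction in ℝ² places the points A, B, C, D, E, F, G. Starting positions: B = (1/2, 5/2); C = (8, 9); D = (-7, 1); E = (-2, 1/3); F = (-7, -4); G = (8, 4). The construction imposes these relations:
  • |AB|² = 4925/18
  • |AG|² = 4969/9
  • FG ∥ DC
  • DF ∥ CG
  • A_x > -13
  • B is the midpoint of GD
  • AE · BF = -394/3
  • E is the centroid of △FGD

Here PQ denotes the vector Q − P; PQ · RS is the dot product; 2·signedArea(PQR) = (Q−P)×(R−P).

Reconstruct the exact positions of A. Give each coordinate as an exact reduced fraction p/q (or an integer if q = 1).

1. A_x = -12  [line 15/2·x + 13/2·y + 865/6 = 0 ∩ |AB|² = 4925/18]
2. A_y = -25/3  [line 15/2·x + 13/2·y + 865/6 = 0 ∩ |AB|² = 4925/18]
   → A = (-12, -25/3)

A = (-12, -25/3)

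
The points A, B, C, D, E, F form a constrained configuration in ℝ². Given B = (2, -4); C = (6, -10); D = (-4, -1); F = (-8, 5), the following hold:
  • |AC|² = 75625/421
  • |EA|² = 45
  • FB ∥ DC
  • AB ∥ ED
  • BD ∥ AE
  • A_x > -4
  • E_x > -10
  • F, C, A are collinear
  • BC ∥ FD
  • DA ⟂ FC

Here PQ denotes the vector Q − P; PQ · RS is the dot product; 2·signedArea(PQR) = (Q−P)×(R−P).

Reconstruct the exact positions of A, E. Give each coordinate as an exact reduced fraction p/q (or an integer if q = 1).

1. A_x = -1324/421  [F, C, A are collinear ∩ DA ⟂ FC]
2. A_y = -85/421  [F, C, A are collinear ∩ DA ⟂ FC]
   → A = (-1324/421, -85/421)
3. E_x = -3850/421  [AB ∥ ED ∩ BD ∥ AE]
4. E_y = 1178/421  [AB ∥ ED ∩ BD ∥ AE]
   → E = (-3850/421, 1178/421)

A = (-1324/421, -85/421)
E = (-3850/421, 1178/421)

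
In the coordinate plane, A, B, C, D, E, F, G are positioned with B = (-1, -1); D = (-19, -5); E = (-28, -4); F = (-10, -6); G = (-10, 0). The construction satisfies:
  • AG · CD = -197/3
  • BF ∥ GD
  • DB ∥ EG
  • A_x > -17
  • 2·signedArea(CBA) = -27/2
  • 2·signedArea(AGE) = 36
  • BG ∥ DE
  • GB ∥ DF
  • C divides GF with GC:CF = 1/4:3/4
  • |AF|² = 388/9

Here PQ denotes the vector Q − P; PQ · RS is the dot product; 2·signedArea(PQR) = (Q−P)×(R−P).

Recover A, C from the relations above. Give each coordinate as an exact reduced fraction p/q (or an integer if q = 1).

A = (-16, -10/3)
C = (-10, -3/2)

1. C_x = -10  [C divides GF with GC:CF = 1/4:3/4]
2. C_y = -3/2  [C divides GF with GC:CF = 1/4:3/4]
   → C = (-10, -3/2)
3. A_x = -16  [AG · CD = -197/3 ∩ 2·signedArea(AGE) = 36]
4. A_y = -10/3  [AG · CD = -197/3 ∩ 2·signedArea(AGE) = 36]
   → A = (-16, -10/3)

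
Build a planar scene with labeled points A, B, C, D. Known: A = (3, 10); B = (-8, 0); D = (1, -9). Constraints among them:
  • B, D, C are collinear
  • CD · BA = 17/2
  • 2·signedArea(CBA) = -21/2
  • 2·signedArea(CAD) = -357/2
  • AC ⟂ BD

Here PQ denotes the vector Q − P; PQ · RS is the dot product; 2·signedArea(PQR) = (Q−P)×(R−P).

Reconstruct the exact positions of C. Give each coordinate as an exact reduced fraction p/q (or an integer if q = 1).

C = (-15/2, -1/2)

1. C_x = -15/2  [B, D, C are collinear ∩ AC ⟂ BD]
2. C_y = -1/2  [B, D, C are collinear ∩ AC ⟂ BD]
   → C = (-15/2, -1/2)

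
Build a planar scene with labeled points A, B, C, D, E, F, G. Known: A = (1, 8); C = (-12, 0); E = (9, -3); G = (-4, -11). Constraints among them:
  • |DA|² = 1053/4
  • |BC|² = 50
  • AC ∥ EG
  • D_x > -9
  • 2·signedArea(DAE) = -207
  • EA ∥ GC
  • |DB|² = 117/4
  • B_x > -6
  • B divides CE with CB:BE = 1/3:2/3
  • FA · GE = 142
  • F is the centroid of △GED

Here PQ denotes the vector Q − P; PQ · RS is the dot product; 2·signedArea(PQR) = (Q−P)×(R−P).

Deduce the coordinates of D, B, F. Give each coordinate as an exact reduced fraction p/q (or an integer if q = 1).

B = (-5, -1)
D = (-8, -11/2)
F = (-1, -13/2)

1. D_x = -8  [line 11·x + 8·y + 132 = 0 ∩ |DA|² = 1053/4]
2. D_y = -11/2  [line 11·x + 8·y + 132 = 0 ∩ |DA|² = 1053/4]
   → D = (-8, -11/2)
3. B_x = -5  [B divides CE with CB:BE = 1/3:2/3]
4. B_y = -1  [B divides CE with CB:BE = 1/3:2/3]
   → B = (-5, -1)
5. F_x = -1  [F is the centroid of △GED]
6. F_y = -13/2  [F is the centroid of △GED]
   → F = (-1, -13/2)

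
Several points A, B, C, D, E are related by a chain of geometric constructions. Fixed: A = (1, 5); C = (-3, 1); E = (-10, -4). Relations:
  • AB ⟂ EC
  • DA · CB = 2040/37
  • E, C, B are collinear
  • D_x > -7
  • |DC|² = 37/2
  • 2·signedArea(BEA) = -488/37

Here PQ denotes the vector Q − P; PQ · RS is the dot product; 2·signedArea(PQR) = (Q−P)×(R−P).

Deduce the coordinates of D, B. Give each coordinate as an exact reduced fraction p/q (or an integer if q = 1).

1. B_x = 57/37  [E, C, B are collinear ∩ AB ⟂ EC]
2. B_y = 157/37  [E, C, B are collinear ∩ AB ⟂ EC]
   → B = (57/37, 157/37)
3. D_x = -13/2  [line -168/37·x + -120/37·y + -1272/37 = 0 ∩ |DC|² = 37/2]
4. D_y = -3/2  [line -168/37·x + -120/37·y + -1272/37 = 0 ∩ |DC|² = 37/2]
   → D = (-13/2, -3/2)

B = (57/37, 157/37)
D = (-13/2, -3/2)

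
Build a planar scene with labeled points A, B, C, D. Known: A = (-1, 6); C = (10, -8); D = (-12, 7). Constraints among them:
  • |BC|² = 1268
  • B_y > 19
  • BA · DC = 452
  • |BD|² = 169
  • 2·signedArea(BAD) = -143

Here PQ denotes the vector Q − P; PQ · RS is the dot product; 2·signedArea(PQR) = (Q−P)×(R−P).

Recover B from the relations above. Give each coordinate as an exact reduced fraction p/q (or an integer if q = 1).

B = (-12, 20)

1. B_x = -12  [2·signedArea(BAD) = -143 ∩ BA · DC = 452]
2. B_y = 20  [2·signedArea(BAD) = -143 ∩ BA · DC = 452]
   → B = (-12, 20)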